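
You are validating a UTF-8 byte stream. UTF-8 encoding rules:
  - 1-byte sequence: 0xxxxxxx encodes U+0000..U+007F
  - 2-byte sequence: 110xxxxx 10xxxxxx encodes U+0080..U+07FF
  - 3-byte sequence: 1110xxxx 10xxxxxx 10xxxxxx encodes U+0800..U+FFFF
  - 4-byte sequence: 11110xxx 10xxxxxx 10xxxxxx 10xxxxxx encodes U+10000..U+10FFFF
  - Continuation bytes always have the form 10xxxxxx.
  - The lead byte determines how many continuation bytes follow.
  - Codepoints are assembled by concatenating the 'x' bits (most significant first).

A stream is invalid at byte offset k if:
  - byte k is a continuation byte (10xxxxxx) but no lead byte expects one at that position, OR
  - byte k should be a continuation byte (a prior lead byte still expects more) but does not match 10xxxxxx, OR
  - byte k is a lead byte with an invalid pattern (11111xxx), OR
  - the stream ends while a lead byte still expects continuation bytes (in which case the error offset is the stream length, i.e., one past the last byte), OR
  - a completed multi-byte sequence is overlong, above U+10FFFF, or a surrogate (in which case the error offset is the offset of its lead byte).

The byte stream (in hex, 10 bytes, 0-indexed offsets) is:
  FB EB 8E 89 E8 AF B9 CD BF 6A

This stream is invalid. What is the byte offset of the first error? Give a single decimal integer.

Byte[0]=FB: INVALID lead byte (not 0xxx/110x/1110/11110)

Answer: 0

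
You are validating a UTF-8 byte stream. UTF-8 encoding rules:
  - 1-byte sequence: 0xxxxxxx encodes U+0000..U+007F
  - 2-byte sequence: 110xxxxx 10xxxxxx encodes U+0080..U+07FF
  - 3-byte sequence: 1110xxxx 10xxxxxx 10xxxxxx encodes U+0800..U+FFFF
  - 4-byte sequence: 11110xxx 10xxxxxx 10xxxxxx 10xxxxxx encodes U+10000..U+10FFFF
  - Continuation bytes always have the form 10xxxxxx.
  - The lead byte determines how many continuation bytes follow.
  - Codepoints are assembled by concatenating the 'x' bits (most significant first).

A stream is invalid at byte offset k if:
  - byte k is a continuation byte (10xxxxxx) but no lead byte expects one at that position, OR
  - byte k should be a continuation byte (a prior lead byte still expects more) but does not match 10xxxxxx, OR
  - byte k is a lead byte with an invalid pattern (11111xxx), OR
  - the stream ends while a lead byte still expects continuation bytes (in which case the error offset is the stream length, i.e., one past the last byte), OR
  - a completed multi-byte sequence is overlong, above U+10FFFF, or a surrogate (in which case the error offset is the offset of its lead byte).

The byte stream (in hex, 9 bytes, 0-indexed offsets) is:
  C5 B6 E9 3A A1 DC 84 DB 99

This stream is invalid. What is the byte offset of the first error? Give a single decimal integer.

Answer: 3

Derivation:
Byte[0]=C5: 2-byte lead, need 1 cont bytes. acc=0x5
Byte[1]=B6: continuation. acc=(acc<<6)|0x36=0x176
Completed: cp=U+0176 (starts at byte 0)
Byte[2]=E9: 3-byte lead, need 2 cont bytes. acc=0x9
Byte[3]=3A: expected 10xxxxxx continuation. INVALID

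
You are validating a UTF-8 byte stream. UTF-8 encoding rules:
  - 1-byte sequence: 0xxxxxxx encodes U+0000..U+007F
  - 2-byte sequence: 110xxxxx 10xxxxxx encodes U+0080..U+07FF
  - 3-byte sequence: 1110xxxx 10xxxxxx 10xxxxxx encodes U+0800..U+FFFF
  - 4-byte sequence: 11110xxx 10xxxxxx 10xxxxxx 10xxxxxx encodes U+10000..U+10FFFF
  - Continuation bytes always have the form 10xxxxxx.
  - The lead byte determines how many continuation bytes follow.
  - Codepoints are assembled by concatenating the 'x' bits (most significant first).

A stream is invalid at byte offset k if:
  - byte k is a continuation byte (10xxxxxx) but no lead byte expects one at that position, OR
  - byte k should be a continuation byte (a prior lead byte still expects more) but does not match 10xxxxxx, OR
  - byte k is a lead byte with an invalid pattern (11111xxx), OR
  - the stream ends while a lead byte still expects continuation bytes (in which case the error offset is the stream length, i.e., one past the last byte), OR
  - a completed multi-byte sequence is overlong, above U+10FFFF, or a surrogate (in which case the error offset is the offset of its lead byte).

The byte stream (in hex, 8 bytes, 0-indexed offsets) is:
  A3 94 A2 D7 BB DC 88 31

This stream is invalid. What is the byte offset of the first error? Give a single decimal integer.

Answer: 0

Derivation:
Byte[0]=A3: INVALID lead byte (not 0xxx/110x/1110/11110)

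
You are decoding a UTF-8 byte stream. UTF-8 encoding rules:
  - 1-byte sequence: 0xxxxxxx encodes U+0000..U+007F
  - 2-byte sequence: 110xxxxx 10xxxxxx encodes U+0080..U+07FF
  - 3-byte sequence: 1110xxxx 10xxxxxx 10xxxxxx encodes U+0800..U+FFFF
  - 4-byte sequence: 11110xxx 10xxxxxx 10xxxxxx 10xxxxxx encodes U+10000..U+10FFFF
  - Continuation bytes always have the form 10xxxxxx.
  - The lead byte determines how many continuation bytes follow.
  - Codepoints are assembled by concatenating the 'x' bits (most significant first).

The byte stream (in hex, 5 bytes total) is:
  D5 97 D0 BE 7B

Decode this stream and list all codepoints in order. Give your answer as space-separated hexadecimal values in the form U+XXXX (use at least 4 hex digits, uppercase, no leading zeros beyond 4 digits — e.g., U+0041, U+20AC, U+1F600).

Answer: U+0557 U+043E U+007B

Derivation:
Byte[0]=D5: 2-byte lead, need 1 cont bytes. acc=0x15
Byte[1]=97: continuation. acc=(acc<<6)|0x17=0x557
Completed: cp=U+0557 (starts at byte 0)
Byte[2]=D0: 2-byte lead, need 1 cont bytes. acc=0x10
Byte[3]=BE: continuation. acc=(acc<<6)|0x3E=0x43E
Completed: cp=U+043E (starts at byte 2)
Byte[4]=7B: 1-byte ASCII. cp=U+007B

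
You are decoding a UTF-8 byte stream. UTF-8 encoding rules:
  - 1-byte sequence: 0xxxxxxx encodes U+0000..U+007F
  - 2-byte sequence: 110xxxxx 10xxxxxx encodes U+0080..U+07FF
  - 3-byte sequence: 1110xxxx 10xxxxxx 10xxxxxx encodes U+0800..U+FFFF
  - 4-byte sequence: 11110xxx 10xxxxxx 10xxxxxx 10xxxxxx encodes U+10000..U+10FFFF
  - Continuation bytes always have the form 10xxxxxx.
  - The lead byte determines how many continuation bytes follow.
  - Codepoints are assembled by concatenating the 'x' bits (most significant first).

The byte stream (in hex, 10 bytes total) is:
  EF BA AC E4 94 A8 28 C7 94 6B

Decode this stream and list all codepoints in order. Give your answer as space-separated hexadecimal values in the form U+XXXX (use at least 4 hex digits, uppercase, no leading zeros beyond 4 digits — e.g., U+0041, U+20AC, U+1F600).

Answer: U+FEAC U+4528 U+0028 U+01D4 U+006B

Derivation:
Byte[0]=EF: 3-byte lead, need 2 cont bytes. acc=0xF
Byte[1]=BA: continuation. acc=(acc<<6)|0x3A=0x3FA
Byte[2]=AC: continuation. acc=(acc<<6)|0x2C=0xFEAC
Completed: cp=U+FEAC (starts at byte 0)
Byte[3]=E4: 3-byte lead, need 2 cont bytes. acc=0x4
Byte[4]=94: continuation. acc=(acc<<6)|0x14=0x114
Byte[5]=A8: continuation. acc=(acc<<6)|0x28=0x4528
Completed: cp=U+4528 (starts at byte 3)
Byte[6]=28: 1-byte ASCII. cp=U+0028
Byte[7]=C7: 2-byte lead, need 1 cont bytes. acc=0x7
Byte[8]=94: continuation. acc=(acc<<6)|0x14=0x1D4
Completed: cp=U+01D4 (starts at byte 7)
Byte[9]=6B: 1-byte ASCII. cp=U+006B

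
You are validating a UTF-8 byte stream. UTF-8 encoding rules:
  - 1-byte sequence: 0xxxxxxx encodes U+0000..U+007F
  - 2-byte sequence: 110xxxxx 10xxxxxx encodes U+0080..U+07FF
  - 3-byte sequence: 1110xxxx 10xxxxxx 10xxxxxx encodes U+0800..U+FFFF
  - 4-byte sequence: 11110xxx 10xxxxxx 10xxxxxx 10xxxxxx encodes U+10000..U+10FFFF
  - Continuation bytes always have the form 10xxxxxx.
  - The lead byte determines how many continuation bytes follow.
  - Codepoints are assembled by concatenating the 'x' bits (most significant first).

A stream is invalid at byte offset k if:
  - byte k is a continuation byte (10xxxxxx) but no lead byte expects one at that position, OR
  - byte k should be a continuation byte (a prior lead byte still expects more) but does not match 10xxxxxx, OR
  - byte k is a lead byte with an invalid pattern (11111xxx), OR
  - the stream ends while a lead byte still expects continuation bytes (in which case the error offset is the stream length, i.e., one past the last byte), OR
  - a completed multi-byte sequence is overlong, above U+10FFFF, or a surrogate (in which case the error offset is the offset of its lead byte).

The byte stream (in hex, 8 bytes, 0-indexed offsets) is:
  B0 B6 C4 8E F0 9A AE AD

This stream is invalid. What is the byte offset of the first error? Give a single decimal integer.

Answer: 0

Derivation:
Byte[0]=B0: INVALID lead byte (not 0xxx/110x/1110/11110)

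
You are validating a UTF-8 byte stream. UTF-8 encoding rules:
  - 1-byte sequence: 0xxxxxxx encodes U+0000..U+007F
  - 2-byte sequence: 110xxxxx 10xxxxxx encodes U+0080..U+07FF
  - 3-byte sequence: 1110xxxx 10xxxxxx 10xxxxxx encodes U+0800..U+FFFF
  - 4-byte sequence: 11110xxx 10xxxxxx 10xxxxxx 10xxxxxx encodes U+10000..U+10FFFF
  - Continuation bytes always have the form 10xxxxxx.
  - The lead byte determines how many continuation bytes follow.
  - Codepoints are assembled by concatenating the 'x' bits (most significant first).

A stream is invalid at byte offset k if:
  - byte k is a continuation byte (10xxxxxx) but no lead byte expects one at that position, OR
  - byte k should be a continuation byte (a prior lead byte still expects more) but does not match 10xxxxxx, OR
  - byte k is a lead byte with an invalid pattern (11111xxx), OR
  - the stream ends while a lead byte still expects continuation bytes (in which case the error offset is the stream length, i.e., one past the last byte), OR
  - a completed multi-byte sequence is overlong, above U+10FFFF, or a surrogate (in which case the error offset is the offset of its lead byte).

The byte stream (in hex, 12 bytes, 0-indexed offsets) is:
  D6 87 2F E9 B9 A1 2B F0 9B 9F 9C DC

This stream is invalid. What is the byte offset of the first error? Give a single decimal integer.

Answer: 12

Derivation:
Byte[0]=D6: 2-byte lead, need 1 cont bytes. acc=0x16
Byte[1]=87: continuation. acc=(acc<<6)|0x07=0x587
Completed: cp=U+0587 (starts at byte 0)
Byte[2]=2F: 1-byte ASCII. cp=U+002F
Byte[3]=E9: 3-byte lead, need 2 cont bytes. acc=0x9
Byte[4]=B9: continuation. acc=(acc<<6)|0x39=0x279
Byte[5]=A1: continuation. acc=(acc<<6)|0x21=0x9E61
Completed: cp=U+9E61 (starts at byte 3)
Byte[6]=2B: 1-byte ASCII. cp=U+002B
Byte[7]=F0: 4-byte lead, need 3 cont bytes. acc=0x0
Byte[8]=9B: continuation. acc=(acc<<6)|0x1B=0x1B
Byte[9]=9F: continuation. acc=(acc<<6)|0x1F=0x6DF
Byte[10]=9C: continuation. acc=(acc<<6)|0x1C=0x1B7DC
Completed: cp=U+1B7DC (starts at byte 7)
Byte[11]=DC: 2-byte lead, need 1 cont bytes. acc=0x1C
Byte[12]: stream ended, expected continuation. INVALID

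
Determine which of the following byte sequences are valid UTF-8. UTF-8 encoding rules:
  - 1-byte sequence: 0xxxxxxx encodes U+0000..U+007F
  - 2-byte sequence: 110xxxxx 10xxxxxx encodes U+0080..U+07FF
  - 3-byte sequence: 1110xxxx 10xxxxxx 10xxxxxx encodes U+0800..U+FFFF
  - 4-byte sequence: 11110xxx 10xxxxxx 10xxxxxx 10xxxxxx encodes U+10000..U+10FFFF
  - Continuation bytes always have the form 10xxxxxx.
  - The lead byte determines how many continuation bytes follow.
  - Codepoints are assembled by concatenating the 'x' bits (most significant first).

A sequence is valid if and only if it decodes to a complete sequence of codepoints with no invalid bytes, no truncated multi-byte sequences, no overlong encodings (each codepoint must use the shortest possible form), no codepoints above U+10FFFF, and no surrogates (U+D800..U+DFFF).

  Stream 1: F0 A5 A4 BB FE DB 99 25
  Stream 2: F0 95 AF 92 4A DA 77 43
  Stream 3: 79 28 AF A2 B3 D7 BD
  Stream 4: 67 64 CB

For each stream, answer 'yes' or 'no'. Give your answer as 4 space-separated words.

Stream 1: error at byte offset 4. INVALID
Stream 2: error at byte offset 6. INVALID
Stream 3: error at byte offset 2. INVALID
Stream 4: error at byte offset 3. INVALID

Answer: no no no no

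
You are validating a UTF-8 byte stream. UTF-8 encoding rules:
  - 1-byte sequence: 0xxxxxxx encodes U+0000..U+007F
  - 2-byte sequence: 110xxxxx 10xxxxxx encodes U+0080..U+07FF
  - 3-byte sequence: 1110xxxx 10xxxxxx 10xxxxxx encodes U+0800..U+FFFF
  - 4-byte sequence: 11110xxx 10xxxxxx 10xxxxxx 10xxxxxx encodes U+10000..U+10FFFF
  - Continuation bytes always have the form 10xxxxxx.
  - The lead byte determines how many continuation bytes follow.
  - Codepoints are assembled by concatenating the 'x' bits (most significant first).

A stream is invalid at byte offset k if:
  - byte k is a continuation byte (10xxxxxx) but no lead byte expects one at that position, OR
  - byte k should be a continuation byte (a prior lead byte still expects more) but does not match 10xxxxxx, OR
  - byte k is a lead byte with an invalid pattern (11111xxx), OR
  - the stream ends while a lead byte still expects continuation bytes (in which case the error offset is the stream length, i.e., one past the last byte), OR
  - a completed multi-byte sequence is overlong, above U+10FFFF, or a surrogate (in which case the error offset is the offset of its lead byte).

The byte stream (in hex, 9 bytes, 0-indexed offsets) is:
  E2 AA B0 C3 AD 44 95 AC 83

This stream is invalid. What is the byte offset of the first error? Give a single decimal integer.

Answer: 6

Derivation:
Byte[0]=E2: 3-byte lead, need 2 cont bytes. acc=0x2
Byte[1]=AA: continuation. acc=(acc<<6)|0x2A=0xAA
Byte[2]=B0: continuation. acc=(acc<<6)|0x30=0x2AB0
Completed: cp=U+2AB0 (starts at byte 0)
Byte[3]=C3: 2-byte lead, need 1 cont bytes. acc=0x3
Byte[4]=AD: continuation. acc=(acc<<6)|0x2D=0xED
Completed: cp=U+00ED (starts at byte 3)
Byte[5]=44: 1-byte ASCII. cp=U+0044
Byte[6]=95: INVALID lead byte (not 0xxx/110x/1110/11110)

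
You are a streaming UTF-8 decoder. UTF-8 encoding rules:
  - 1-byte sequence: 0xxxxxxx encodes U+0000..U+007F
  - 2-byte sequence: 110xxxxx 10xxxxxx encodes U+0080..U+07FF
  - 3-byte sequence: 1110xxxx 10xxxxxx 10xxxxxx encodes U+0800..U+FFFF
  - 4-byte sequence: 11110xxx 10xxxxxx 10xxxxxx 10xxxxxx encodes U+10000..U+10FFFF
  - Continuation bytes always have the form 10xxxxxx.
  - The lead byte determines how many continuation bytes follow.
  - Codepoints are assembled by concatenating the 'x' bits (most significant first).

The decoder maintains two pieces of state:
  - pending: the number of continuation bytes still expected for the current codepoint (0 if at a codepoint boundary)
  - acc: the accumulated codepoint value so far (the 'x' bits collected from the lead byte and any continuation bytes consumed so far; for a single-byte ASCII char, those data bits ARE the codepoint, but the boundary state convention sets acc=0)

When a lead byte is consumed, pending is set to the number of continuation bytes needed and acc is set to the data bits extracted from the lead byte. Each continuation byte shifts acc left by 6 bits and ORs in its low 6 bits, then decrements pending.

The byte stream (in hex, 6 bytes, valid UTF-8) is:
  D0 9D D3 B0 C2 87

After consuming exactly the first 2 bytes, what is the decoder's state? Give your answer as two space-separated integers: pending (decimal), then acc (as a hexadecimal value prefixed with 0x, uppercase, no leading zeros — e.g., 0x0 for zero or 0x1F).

Byte[0]=D0: 2-byte lead. pending=1, acc=0x10
Byte[1]=9D: continuation. acc=(acc<<6)|0x1D=0x41D, pending=0

Answer: 0 0x41D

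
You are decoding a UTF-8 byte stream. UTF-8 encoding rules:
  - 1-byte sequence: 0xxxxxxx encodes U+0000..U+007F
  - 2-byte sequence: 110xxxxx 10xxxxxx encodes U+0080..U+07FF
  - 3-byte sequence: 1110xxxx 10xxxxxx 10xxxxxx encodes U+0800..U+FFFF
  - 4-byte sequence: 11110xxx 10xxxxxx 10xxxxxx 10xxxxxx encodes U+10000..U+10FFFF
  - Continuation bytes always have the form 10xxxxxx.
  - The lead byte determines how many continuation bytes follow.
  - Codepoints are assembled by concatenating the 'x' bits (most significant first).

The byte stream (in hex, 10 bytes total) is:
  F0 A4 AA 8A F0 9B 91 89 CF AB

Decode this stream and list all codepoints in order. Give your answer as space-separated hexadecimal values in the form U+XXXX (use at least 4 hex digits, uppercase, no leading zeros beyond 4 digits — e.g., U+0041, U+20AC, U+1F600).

Byte[0]=F0: 4-byte lead, need 3 cont bytes. acc=0x0
Byte[1]=A4: continuation. acc=(acc<<6)|0x24=0x24
Byte[2]=AA: continuation. acc=(acc<<6)|0x2A=0x92A
Byte[3]=8A: continuation. acc=(acc<<6)|0x0A=0x24A8A
Completed: cp=U+24A8A (starts at byte 0)
Byte[4]=F0: 4-byte lead, need 3 cont bytes. acc=0x0
Byte[5]=9B: continuation. acc=(acc<<6)|0x1B=0x1B
Byte[6]=91: continuation. acc=(acc<<6)|0x11=0x6D1
Byte[7]=89: continuation. acc=(acc<<6)|0x09=0x1B449
Completed: cp=U+1B449 (starts at byte 4)
Byte[8]=CF: 2-byte lead, need 1 cont bytes. acc=0xF
Byte[9]=AB: continuation. acc=(acc<<6)|0x2B=0x3EB
Completed: cp=U+03EB (starts at byte 8)

Answer: U+24A8A U+1B449 U+03EB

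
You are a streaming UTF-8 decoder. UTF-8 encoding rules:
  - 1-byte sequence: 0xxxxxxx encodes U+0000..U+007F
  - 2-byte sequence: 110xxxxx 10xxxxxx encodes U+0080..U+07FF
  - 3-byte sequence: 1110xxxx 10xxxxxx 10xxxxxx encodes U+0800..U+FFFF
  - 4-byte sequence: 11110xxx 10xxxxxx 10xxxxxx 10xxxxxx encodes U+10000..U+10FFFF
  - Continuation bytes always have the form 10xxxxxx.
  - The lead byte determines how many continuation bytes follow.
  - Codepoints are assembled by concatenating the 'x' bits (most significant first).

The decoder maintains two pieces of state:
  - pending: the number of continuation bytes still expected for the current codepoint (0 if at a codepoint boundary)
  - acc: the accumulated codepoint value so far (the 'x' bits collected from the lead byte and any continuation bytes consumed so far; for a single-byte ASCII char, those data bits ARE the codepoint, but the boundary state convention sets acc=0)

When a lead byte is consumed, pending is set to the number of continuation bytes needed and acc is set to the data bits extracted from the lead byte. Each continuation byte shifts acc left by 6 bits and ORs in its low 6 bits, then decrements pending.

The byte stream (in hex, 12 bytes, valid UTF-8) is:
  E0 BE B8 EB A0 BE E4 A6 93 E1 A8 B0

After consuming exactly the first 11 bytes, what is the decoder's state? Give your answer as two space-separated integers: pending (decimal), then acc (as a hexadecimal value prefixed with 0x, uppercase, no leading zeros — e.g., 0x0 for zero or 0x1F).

Answer: 1 0x68

Derivation:
Byte[0]=E0: 3-byte lead. pending=2, acc=0x0
Byte[1]=BE: continuation. acc=(acc<<6)|0x3E=0x3E, pending=1
Byte[2]=B8: continuation. acc=(acc<<6)|0x38=0xFB8, pending=0
Byte[3]=EB: 3-byte lead. pending=2, acc=0xB
Byte[4]=A0: continuation. acc=(acc<<6)|0x20=0x2E0, pending=1
Byte[5]=BE: continuation. acc=(acc<<6)|0x3E=0xB83E, pending=0
Byte[6]=E4: 3-byte lead. pending=2, acc=0x4
Byte[7]=A6: continuation. acc=(acc<<6)|0x26=0x126, pending=1
Byte[8]=93: continuation. acc=(acc<<6)|0x13=0x4993, pending=0
Byte[9]=E1: 3-byte lead. pending=2, acc=0x1
Byte[10]=A8: continuation. acc=(acc<<6)|0x28=0x68, pending=1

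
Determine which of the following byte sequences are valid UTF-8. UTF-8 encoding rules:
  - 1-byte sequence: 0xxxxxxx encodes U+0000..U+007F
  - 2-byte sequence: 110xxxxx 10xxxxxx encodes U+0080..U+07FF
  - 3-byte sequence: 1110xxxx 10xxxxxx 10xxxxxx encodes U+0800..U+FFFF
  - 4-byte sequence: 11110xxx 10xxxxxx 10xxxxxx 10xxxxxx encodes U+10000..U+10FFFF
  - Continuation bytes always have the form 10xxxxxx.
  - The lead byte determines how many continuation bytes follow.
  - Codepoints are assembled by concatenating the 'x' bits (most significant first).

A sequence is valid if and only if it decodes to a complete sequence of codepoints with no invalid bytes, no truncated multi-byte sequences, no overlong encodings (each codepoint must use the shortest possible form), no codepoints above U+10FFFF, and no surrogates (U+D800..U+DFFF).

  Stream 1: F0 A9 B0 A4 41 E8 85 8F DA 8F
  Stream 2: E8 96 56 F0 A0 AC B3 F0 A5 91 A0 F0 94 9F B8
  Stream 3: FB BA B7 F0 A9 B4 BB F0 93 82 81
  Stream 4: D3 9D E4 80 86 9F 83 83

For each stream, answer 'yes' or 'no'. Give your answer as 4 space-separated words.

Stream 1: decodes cleanly. VALID
Stream 2: error at byte offset 2. INVALID
Stream 3: error at byte offset 0. INVALID
Stream 4: error at byte offset 5. INVALID

Answer: yes no no no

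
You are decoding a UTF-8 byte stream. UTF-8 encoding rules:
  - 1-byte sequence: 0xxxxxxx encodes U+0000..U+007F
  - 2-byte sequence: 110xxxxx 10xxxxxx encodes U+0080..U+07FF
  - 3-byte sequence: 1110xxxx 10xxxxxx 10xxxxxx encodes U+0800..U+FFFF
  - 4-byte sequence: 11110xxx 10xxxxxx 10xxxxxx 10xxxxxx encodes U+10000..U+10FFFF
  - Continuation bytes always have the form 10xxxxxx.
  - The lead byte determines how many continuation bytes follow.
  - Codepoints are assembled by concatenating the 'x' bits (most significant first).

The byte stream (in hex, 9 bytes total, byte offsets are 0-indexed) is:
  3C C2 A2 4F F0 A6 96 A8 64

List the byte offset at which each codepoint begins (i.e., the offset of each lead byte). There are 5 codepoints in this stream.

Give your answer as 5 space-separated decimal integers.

Answer: 0 1 3 4 8

Derivation:
Byte[0]=3C: 1-byte ASCII. cp=U+003C
Byte[1]=C2: 2-byte lead, need 1 cont bytes. acc=0x2
Byte[2]=A2: continuation. acc=(acc<<6)|0x22=0xA2
Completed: cp=U+00A2 (starts at byte 1)
Byte[3]=4F: 1-byte ASCII. cp=U+004F
Byte[4]=F0: 4-byte lead, need 3 cont bytes. acc=0x0
Byte[5]=A6: continuation. acc=(acc<<6)|0x26=0x26
Byte[6]=96: continuation. acc=(acc<<6)|0x16=0x996
Byte[7]=A8: continuation. acc=(acc<<6)|0x28=0x265A8
Completed: cp=U+265A8 (starts at byte 4)
Byte[8]=64: 1-byte ASCII. cp=U+0064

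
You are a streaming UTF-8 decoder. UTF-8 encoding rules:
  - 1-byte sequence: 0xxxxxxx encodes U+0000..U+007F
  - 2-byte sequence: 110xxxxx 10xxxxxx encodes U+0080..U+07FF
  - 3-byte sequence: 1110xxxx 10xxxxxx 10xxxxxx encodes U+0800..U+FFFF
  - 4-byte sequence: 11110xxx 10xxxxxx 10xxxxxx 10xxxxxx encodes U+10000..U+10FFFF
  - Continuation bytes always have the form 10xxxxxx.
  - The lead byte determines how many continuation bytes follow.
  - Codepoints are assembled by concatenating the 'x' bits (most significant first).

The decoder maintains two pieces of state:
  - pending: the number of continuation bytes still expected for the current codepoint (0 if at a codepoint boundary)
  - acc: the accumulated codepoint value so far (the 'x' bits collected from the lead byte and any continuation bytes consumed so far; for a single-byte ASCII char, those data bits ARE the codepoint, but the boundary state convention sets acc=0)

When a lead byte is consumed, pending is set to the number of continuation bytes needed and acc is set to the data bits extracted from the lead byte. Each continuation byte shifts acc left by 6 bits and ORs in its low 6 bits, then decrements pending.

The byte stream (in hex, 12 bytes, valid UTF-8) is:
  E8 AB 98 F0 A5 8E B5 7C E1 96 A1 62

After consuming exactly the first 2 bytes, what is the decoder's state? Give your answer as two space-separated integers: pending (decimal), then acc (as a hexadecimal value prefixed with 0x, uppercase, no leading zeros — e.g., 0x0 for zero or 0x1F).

Byte[0]=E8: 3-byte lead. pending=2, acc=0x8
Byte[1]=AB: continuation. acc=(acc<<6)|0x2B=0x22B, pending=1

Answer: 1 0x22B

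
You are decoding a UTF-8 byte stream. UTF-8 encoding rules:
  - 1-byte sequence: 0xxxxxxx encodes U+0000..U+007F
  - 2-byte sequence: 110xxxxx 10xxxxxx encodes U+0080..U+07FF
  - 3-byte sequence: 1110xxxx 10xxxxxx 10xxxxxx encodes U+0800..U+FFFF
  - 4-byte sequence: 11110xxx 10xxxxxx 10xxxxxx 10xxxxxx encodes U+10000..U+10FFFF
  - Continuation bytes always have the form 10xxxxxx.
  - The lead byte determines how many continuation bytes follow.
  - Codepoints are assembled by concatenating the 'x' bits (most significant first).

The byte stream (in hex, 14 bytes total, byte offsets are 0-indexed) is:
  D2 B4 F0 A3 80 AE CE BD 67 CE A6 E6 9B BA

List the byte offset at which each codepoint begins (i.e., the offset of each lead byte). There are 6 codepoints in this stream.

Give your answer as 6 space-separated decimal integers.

Byte[0]=D2: 2-byte lead, need 1 cont bytes. acc=0x12
Byte[1]=B4: continuation. acc=(acc<<6)|0x34=0x4B4
Completed: cp=U+04B4 (starts at byte 0)
Byte[2]=F0: 4-byte lead, need 3 cont bytes. acc=0x0
Byte[3]=A3: continuation. acc=(acc<<6)|0x23=0x23
Byte[4]=80: continuation. acc=(acc<<6)|0x00=0x8C0
Byte[5]=AE: continuation. acc=(acc<<6)|0x2E=0x2302E
Completed: cp=U+2302E (starts at byte 2)
Byte[6]=CE: 2-byte lead, need 1 cont bytes. acc=0xE
Byte[7]=BD: continuation. acc=(acc<<6)|0x3D=0x3BD
Completed: cp=U+03BD (starts at byte 6)
Byte[8]=67: 1-byte ASCII. cp=U+0067
Byte[9]=CE: 2-byte lead, need 1 cont bytes. acc=0xE
Byte[10]=A6: continuation. acc=(acc<<6)|0x26=0x3A6
Completed: cp=U+03A6 (starts at byte 9)
Byte[11]=E6: 3-byte lead, need 2 cont bytes. acc=0x6
Byte[12]=9B: continuation. acc=(acc<<6)|0x1B=0x19B
Byte[13]=BA: continuation. acc=(acc<<6)|0x3A=0x66FA
Completed: cp=U+66FA (starts at byte 11)

Answer: 0 2 6 8 9 11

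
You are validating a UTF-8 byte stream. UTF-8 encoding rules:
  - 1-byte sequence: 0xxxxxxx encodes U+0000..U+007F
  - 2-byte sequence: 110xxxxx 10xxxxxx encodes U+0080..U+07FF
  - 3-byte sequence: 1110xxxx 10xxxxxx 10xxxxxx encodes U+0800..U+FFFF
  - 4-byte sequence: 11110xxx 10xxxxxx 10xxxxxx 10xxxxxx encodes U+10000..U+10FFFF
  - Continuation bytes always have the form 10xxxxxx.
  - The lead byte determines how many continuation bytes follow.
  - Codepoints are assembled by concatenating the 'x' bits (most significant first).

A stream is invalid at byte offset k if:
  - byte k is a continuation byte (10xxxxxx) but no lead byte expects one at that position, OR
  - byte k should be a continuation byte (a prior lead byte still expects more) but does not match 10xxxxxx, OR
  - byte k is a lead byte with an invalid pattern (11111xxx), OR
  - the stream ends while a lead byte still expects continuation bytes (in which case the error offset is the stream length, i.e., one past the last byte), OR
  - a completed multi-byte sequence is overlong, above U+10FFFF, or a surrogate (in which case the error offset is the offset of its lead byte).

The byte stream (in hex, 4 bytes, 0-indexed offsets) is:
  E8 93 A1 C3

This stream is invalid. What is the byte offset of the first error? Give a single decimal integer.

Byte[0]=E8: 3-byte lead, need 2 cont bytes. acc=0x8
Byte[1]=93: continuation. acc=(acc<<6)|0x13=0x213
Byte[2]=A1: continuation. acc=(acc<<6)|0x21=0x84E1
Completed: cp=U+84E1 (starts at byte 0)
Byte[3]=C3: 2-byte lead, need 1 cont bytes. acc=0x3
Byte[4]: stream ended, expected continuation. INVALID

Answer: 4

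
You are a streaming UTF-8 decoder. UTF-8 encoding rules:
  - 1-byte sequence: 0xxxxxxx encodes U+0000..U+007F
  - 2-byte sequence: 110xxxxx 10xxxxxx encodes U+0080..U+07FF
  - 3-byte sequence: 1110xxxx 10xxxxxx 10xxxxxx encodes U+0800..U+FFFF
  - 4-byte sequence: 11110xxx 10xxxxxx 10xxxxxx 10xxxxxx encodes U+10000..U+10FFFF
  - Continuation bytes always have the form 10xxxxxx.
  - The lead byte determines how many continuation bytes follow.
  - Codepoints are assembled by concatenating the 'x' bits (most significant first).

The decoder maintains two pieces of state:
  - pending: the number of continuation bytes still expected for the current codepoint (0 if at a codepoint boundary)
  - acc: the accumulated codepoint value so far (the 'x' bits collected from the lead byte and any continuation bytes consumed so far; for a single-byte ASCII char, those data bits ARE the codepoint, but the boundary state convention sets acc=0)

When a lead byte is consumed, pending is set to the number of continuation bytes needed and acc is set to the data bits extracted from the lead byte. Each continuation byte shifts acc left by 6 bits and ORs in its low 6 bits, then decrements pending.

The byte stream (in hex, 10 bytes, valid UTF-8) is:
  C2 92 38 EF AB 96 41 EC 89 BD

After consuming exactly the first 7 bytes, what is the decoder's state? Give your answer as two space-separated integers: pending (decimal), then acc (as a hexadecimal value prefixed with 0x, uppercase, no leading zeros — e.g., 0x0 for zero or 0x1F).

Answer: 0 0x0

Derivation:
Byte[0]=C2: 2-byte lead. pending=1, acc=0x2
Byte[1]=92: continuation. acc=(acc<<6)|0x12=0x92, pending=0
Byte[2]=38: 1-byte. pending=0, acc=0x0
Byte[3]=EF: 3-byte lead. pending=2, acc=0xF
Byte[4]=AB: continuation. acc=(acc<<6)|0x2B=0x3EB, pending=1
Byte[5]=96: continuation. acc=(acc<<6)|0x16=0xFAD6, pending=0
Byte[6]=41: 1-byte. pending=0, acc=0x0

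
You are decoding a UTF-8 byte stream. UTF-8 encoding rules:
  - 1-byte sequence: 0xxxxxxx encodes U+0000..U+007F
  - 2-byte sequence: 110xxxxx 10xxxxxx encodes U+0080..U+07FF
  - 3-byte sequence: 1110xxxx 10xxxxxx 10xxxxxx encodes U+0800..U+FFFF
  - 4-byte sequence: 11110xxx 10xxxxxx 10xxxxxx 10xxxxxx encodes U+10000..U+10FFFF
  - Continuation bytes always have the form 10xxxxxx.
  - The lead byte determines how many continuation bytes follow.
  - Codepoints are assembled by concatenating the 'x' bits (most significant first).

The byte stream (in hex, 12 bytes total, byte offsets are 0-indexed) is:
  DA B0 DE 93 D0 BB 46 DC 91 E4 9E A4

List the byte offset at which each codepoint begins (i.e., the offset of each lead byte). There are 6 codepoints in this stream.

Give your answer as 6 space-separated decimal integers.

Answer: 0 2 4 6 7 9

Derivation:
Byte[0]=DA: 2-byte lead, need 1 cont bytes. acc=0x1A
Byte[1]=B0: continuation. acc=(acc<<6)|0x30=0x6B0
Completed: cp=U+06B0 (starts at byte 0)
Byte[2]=DE: 2-byte lead, need 1 cont bytes. acc=0x1E
Byte[3]=93: continuation. acc=(acc<<6)|0x13=0x793
Completed: cp=U+0793 (starts at byte 2)
Byte[4]=D0: 2-byte lead, need 1 cont bytes. acc=0x10
Byte[5]=BB: continuation. acc=(acc<<6)|0x3B=0x43B
Completed: cp=U+043B (starts at byte 4)
Byte[6]=46: 1-byte ASCII. cp=U+0046
Byte[7]=DC: 2-byte lead, need 1 cont bytes. acc=0x1C
Byte[8]=91: continuation. acc=(acc<<6)|0x11=0x711
Completed: cp=U+0711 (starts at byte 7)
Byte[9]=E4: 3-byte lead, need 2 cont bytes. acc=0x4
Byte[10]=9E: continuation. acc=(acc<<6)|0x1E=0x11E
Byte[11]=A4: continuation. acc=(acc<<6)|0x24=0x47A4
Completed: cp=U+47A4 (starts at byte 9)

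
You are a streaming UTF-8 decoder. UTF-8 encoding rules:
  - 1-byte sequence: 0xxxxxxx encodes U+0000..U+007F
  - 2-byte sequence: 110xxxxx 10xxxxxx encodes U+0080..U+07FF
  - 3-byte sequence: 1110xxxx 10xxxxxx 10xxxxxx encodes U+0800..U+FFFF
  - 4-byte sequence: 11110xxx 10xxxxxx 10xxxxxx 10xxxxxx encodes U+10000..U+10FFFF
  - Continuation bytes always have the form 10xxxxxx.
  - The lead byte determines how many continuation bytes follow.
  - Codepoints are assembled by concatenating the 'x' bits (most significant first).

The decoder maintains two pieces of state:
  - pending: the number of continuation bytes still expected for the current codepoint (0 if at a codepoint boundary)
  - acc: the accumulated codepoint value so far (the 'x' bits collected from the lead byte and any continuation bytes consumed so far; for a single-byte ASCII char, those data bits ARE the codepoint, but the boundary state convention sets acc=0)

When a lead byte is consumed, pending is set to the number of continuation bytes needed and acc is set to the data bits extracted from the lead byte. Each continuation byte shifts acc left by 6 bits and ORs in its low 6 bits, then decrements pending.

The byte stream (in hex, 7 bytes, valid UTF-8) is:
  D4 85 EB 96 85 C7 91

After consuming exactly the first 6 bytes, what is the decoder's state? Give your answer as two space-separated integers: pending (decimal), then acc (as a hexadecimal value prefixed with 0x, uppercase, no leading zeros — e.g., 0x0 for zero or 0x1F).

Byte[0]=D4: 2-byte lead. pending=1, acc=0x14
Byte[1]=85: continuation. acc=(acc<<6)|0x05=0x505, pending=0
Byte[2]=EB: 3-byte lead. pending=2, acc=0xB
Byte[3]=96: continuation. acc=(acc<<6)|0x16=0x2D6, pending=1
Byte[4]=85: continuation. acc=(acc<<6)|0x05=0xB585, pending=0
Byte[5]=C7: 2-byte lead. pending=1, acc=0x7

Answer: 1 0x7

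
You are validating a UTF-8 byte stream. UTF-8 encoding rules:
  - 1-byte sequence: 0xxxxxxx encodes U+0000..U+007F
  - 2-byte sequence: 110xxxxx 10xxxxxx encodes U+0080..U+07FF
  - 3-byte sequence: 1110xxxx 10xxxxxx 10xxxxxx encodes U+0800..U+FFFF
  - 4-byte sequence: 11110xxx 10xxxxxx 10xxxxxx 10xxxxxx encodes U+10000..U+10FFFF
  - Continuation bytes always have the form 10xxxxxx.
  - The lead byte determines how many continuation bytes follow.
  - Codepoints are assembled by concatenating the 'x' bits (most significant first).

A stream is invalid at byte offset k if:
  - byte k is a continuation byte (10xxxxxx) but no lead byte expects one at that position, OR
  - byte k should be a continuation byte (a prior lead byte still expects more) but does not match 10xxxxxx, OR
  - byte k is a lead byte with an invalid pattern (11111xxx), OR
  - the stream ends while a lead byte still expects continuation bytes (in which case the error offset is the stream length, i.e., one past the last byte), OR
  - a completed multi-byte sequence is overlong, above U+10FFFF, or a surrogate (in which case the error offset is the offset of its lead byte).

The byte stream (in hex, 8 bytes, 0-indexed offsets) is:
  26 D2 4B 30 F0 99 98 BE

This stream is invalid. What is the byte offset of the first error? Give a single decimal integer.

Answer: 2

Derivation:
Byte[0]=26: 1-byte ASCII. cp=U+0026
Byte[1]=D2: 2-byte lead, need 1 cont bytes. acc=0x12
Byte[2]=4B: expected 10xxxxxx continuation. INVALID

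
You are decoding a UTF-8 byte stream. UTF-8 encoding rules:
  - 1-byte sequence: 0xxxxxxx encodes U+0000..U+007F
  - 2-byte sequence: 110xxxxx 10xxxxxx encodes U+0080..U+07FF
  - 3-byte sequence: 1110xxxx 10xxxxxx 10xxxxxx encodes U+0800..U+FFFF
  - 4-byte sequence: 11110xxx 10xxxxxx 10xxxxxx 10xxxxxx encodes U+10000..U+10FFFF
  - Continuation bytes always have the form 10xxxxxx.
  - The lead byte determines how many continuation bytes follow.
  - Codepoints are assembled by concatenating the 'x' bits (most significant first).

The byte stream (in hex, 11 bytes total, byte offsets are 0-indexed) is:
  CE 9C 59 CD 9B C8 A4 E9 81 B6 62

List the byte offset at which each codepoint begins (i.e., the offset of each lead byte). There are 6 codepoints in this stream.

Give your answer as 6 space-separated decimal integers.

Byte[0]=CE: 2-byte lead, need 1 cont bytes. acc=0xE
Byte[1]=9C: continuation. acc=(acc<<6)|0x1C=0x39C
Completed: cp=U+039C (starts at byte 0)
Byte[2]=59: 1-byte ASCII. cp=U+0059
Byte[3]=CD: 2-byte lead, need 1 cont bytes. acc=0xD
Byte[4]=9B: continuation. acc=(acc<<6)|0x1B=0x35B
Completed: cp=U+035B (starts at byte 3)
Byte[5]=C8: 2-byte lead, need 1 cont bytes. acc=0x8
Byte[6]=A4: continuation. acc=(acc<<6)|0x24=0x224
Completed: cp=U+0224 (starts at byte 5)
Byte[7]=E9: 3-byte lead, need 2 cont bytes. acc=0x9
Byte[8]=81: continuation. acc=(acc<<6)|0x01=0x241
Byte[9]=B6: continuation. acc=(acc<<6)|0x36=0x9076
Completed: cp=U+9076 (starts at byte 7)
Byte[10]=62: 1-byte ASCII. cp=U+0062

Answer: 0 2 3 5 7 10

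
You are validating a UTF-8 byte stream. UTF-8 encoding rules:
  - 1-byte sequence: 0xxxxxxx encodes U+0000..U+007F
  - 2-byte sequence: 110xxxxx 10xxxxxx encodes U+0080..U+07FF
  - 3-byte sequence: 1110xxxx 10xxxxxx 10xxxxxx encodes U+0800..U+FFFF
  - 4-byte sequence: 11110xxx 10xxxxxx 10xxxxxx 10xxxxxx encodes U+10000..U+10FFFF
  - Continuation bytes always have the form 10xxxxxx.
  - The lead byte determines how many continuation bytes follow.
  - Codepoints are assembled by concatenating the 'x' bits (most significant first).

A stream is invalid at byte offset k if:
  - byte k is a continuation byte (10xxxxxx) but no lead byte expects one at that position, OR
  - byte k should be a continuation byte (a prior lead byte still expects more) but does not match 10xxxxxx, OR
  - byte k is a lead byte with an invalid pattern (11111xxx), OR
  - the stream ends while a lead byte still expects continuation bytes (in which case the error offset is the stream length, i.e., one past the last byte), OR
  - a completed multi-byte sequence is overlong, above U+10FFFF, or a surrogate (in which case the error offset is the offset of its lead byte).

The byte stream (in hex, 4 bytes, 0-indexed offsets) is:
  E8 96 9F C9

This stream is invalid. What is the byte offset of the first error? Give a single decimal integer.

Answer: 4

Derivation:
Byte[0]=E8: 3-byte lead, need 2 cont bytes. acc=0x8
Byte[1]=96: continuation. acc=(acc<<6)|0x16=0x216
Byte[2]=9F: continuation. acc=(acc<<6)|0x1F=0x859F
Completed: cp=U+859F (starts at byte 0)
Byte[3]=C9: 2-byte lead, need 1 cont bytes. acc=0x9
Byte[4]: stream ended, expected continuation. INVALID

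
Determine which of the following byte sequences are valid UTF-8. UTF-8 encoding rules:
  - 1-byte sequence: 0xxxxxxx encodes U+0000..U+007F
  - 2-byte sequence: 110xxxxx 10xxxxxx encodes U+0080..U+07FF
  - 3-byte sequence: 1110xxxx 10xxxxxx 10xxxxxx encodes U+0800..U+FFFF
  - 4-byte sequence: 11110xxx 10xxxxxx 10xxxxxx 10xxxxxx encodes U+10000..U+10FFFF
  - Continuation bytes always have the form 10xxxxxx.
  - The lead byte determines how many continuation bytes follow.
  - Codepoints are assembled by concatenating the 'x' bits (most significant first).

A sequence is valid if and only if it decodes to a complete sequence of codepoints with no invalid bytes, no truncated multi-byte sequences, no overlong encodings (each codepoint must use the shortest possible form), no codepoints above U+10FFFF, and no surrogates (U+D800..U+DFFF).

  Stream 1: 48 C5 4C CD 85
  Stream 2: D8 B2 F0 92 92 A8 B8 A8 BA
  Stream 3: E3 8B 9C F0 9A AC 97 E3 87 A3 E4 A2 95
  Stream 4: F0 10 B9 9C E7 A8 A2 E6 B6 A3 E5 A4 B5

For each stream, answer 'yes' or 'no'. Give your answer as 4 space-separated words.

Stream 1: error at byte offset 2. INVALID
Stream 2: error at byte offset 6. INVALID
Stream 3: decodes cleanly. VALID
Stream 4: error at byte offset 1. INVALID

Answer: no no yes no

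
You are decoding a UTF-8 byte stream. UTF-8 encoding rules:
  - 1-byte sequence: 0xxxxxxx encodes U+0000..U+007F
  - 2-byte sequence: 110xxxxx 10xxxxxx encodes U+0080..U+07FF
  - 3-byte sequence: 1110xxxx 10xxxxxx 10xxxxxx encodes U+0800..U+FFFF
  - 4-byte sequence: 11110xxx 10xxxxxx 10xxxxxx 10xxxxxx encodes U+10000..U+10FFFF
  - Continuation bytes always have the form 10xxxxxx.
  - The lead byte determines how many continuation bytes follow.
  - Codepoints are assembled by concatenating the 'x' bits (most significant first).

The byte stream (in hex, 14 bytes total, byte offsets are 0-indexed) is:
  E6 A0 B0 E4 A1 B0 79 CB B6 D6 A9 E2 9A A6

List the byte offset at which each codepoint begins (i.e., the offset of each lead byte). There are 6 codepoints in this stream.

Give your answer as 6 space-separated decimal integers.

Answer: 0 3 6 7 9 11

Derivation:
Byte[0]=E6: 3-byte lead, need 2 cont bytes. acc=0x6
Byte[1]=A0: continuation. acc=(acc<<6)|0x20=0x1A0
Byte[2]=B0: continuation. acc=(acc<<6)|0x30=0x6830
Completed: cp=U+6830 (starts at byte 0)
Byte[3]=E4: 3-byte lead, need 2 cont bytes. acc=0x4
Byte[4]=A1: continuation. acc=(acc<<6)|0x21=0x121
Byte[5]=B0: continuation. acc=(acc<<6)|0x30=0x4870
Completed: cp=U+4870 (starts at byte 3)
Byte[6]=79: 1-byte ASCII. cp=U+0079
Byte[7]=CB: 2-byte lead, need 1 cont bytes. acc=0xB
Byte[8]=B6: continuation. acc=(acc<<6)|0x36=0x2F6
Completed: cp=U+02F6 (starts at byte 7)
Byte[9]=D6: 2-byte lead, need 1 cont bytes. acc=0x16
Byte[10]=A9: continuation. acc=(acc<<6)|0x29=0x5A9
Completed: cp=U+05A9 (starts at byte 9)
Byte[11]=E2: 3-byte lead, need 2 cont bytes. acc=0x2
Byte[12]=9A: continuation. acc=(acc<<6)|0x1A=0x9A
Byte[13]=A6: continuation. acc=(acc<<6)|0x26=0x26A6
Completed: cp=U+26A6 (starts at byte 11)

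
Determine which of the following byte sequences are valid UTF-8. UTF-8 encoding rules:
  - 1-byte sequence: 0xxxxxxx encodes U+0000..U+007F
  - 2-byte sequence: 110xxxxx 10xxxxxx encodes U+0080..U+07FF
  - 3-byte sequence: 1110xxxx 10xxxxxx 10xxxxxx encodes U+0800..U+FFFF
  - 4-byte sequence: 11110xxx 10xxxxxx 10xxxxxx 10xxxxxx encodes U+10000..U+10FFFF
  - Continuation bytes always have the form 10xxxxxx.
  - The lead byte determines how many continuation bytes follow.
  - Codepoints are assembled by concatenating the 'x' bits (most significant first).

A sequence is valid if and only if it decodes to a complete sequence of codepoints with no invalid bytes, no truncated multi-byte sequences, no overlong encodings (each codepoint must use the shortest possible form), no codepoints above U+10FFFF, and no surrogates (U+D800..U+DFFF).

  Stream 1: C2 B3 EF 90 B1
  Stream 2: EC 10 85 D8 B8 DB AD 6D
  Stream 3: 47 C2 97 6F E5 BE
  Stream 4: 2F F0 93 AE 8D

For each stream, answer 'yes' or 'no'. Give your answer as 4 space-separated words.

Stream 1: decodes cleanly. VALID
Stream 2: error at byte offset 1. INVALID
Stream 3: error at byte offset 6. INVALID
Stream 4: decodes cleanly. VALID

Answer: yes no no yes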